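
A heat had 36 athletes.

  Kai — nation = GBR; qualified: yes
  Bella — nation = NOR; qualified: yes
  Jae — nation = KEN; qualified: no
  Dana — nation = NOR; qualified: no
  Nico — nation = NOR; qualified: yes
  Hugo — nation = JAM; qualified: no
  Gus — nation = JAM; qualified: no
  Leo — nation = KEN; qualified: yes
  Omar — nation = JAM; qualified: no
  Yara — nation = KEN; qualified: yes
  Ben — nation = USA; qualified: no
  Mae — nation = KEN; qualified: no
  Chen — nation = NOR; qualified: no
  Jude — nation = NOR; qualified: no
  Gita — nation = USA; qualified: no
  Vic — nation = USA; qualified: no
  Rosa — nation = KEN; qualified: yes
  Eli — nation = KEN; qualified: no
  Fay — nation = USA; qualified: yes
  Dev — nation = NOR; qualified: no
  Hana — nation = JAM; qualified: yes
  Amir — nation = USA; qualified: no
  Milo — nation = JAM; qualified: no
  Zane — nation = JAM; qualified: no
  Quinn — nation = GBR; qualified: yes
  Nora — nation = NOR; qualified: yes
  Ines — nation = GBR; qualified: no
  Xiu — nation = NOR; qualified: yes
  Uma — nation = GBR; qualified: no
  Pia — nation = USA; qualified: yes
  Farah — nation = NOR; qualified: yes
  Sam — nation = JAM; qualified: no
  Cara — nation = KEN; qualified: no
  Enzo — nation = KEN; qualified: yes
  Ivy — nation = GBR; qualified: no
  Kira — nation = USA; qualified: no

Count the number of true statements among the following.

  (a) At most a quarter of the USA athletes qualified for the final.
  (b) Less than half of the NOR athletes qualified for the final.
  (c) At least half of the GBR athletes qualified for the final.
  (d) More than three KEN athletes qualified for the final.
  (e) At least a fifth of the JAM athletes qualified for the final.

(a) USA: |A| = 7, |A ∩ B| = 2; needs |A ∩ B| / |A| ≤ 1/4 — false.
(b) NOR: |A| = 9, |A ∩ B| = 5; needs |A ∩ B| < |A ∖ B| — false.
(c) GBR: |A| = 5, |A ∩ B| = 2; needs |A ∩ B| ≥ |A ∖ B| — false.
(d) KEN: |A| = 8, |A ∩ B| = 4; needs |A ∩ B| > 3 — true.
(e) JAM: |A| = 7, |A ∩ B| = 1; needs |A ∩ B| / |A| ≥ 1/5 — false.

1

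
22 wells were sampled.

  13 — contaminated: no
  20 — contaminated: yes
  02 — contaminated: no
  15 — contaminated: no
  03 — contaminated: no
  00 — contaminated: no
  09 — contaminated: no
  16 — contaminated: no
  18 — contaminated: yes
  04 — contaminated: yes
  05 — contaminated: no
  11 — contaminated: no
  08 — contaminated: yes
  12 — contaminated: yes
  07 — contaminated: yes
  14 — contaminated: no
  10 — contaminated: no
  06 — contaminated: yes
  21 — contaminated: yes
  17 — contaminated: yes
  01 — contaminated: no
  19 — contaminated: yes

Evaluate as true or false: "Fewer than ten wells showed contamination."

The determiner here denotes the relation: |A ∩ B| < 10.
|A| = 22, |A ∩ B| = 10, |A ∖ B| = 12.
|A ∩ B| = 10, so the statement is false.

False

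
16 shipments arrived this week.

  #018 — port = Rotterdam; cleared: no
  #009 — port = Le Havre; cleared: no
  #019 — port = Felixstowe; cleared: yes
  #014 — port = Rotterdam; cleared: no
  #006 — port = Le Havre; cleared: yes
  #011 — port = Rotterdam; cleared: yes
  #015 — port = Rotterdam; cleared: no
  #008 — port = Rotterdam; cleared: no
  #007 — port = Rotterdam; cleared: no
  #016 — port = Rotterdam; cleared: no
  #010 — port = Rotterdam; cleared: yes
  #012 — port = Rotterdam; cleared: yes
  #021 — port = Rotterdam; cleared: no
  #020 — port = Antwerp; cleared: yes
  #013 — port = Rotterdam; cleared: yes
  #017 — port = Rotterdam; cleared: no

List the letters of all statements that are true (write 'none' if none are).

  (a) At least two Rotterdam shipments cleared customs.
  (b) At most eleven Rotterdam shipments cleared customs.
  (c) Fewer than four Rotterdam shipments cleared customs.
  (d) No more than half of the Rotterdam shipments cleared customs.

|A| = 12, |A ∩ B| = 4, |A ∖ B| = 8.
(a) |A ∩ B| ≥ 2: holds.
(b) |A ∩ B| ≤ 11: holds.
(c) |A ∩ B| < 4: fails.
(d) |A ∩ B| ≤ |A ∖ B|: holds.

(a), (b), (d)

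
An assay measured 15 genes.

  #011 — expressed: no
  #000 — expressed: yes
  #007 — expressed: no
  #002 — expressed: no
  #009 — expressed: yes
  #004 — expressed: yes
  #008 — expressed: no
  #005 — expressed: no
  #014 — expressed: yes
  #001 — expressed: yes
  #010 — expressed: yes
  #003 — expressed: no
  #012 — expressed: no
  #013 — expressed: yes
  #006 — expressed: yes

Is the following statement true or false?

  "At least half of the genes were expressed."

Truth condition: |A ∩ B| ≥ |A ∖ B|.
|A| = 15, |A ∩ B| = 8, |A ∖ B| = 7.
8 > 7, so the statement is true.

True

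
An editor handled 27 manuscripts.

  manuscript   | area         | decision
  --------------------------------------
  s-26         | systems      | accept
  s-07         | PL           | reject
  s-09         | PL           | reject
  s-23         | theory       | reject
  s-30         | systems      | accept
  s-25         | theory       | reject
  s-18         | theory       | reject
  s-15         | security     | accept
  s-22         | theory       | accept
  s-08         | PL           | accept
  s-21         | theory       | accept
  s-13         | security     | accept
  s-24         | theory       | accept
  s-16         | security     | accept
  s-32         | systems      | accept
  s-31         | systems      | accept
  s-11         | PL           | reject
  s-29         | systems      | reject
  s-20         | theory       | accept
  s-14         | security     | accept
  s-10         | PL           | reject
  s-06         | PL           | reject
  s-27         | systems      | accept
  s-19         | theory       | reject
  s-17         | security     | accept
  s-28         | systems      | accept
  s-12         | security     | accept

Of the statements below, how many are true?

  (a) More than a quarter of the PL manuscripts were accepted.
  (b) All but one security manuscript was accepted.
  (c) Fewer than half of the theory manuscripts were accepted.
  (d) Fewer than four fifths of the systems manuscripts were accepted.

0

(a) PL: |A| = 6, |A ∩ B| = 1; needs |A ∩ B| / |A| > 1/4 — false.
(b) security: |A| = 6, |A ∩ B| = 6; needs |A ∖ B| = 1 — false.
(c) theory: |A| = 8, |A ∩ B| = 4; needs |A ∩ B| < |A ∖ B| — false.
(d) systems: |A| = 7, |A ∩ B| = 6; needs |A ∩ B| / |A| < 4/5 — false.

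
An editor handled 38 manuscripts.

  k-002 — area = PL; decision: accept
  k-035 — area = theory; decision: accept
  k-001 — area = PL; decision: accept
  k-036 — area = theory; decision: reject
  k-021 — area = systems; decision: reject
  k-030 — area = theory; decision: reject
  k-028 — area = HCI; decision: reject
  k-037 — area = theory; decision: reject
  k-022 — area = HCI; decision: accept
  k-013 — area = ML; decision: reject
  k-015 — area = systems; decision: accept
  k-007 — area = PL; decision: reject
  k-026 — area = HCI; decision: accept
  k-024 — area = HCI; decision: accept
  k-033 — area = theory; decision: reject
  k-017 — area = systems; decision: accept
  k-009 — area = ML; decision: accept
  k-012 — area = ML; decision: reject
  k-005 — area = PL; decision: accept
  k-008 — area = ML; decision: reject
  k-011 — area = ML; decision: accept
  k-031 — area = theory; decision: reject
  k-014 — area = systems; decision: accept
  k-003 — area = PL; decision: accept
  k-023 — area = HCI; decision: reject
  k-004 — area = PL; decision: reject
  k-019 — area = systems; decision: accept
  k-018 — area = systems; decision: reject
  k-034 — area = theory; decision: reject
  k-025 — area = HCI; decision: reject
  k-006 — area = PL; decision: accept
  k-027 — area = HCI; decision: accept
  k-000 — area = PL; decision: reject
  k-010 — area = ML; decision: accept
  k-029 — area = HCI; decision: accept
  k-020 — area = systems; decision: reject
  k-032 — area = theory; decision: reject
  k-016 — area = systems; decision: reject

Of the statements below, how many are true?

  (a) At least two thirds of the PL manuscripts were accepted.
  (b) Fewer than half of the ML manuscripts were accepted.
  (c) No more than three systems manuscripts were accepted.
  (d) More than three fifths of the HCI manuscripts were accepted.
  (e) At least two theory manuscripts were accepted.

(a) PL: |A| = 8, |A ∩ B| = 5; needs |A ∩ B| / |A| ≥ 2/3 — false.
(b) ML: |A| = 6, |A ∩ B| = 3; needs |A ∩ B| < |A ∖ B| — false.
(c) systems: |A| = 8, |A ∩ B| = 4; needs |A ∩ B| ≤ 3 — false.
(d) HCI: |A| = 8, |A ∩ B| = 5; needs |A ∩ B| / |A| > 3/5 — true.
(e) theory: |A| = 8, |A ∩ B| = 1; needs |A ∩ B| ≥ 2 — false.

1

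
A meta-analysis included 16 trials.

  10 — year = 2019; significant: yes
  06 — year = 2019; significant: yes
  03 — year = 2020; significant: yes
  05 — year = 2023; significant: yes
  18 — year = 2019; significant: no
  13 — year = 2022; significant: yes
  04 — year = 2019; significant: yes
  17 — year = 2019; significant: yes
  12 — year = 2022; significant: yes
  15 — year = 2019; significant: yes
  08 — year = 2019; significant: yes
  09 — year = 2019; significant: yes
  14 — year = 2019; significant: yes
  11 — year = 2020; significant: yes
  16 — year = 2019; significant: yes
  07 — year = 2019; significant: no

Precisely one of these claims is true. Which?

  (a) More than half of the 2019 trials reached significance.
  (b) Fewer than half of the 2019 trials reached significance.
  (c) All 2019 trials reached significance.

(a)

|A| = 11, |A ∩ B| = 9, |A ∖ B| = 2.
(a) requires |A ∩ B| > |A ∖ B|: true.
(b) requires |A ∩ B| < |A ∖ B|: false.
(c) requires A ⊆ B, i.e. every element of A is in B (|A ∖ B| = 0): false.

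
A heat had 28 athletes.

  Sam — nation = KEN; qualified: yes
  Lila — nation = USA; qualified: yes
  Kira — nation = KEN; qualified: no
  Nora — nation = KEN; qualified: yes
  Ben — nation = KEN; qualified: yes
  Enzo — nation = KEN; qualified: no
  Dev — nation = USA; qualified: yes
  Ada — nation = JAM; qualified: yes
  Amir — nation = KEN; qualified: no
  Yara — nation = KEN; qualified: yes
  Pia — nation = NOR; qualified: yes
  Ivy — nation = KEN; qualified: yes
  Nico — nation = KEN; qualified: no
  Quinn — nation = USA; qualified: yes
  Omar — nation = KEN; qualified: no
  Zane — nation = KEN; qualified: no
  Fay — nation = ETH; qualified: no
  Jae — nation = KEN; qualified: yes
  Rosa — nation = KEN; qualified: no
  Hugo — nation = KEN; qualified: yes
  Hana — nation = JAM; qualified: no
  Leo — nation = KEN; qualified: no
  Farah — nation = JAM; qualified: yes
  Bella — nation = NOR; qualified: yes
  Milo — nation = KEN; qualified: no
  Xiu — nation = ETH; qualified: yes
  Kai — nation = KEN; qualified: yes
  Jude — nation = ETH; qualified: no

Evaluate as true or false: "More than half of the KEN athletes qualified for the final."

False

Truth condition: |A ∩ B| > |A ∖ B|.
|A| = 17, |A ∩ B| = 8, |A ∖ B| = 9.
8 < 9, so the statement is false.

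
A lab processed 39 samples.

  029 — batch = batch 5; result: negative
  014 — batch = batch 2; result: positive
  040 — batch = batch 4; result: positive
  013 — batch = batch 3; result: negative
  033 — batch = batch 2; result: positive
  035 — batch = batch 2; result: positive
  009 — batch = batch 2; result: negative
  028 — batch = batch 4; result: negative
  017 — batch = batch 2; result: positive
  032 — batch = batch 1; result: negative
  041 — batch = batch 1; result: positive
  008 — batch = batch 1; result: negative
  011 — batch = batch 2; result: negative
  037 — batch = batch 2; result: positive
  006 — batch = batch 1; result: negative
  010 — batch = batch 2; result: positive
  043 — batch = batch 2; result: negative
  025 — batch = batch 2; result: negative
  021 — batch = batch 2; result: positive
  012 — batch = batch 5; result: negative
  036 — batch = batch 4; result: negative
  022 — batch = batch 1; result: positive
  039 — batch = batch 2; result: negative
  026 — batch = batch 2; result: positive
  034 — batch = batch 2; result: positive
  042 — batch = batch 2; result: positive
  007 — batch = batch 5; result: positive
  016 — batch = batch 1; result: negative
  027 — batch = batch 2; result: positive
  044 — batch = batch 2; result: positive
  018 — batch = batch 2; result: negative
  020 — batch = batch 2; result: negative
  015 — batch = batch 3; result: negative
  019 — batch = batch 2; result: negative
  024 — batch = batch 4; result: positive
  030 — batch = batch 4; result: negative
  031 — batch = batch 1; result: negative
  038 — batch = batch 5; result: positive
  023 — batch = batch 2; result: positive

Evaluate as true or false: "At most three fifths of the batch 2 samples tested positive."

False

The determiner here denotes the relation: |A ∩ B| / |A| ≤ 3/5.
|A| = 21, |A ∩ B| = 13, |A ∖ B| = 8.
|A ∩ B|/|A| = 13/21, so the statement is false.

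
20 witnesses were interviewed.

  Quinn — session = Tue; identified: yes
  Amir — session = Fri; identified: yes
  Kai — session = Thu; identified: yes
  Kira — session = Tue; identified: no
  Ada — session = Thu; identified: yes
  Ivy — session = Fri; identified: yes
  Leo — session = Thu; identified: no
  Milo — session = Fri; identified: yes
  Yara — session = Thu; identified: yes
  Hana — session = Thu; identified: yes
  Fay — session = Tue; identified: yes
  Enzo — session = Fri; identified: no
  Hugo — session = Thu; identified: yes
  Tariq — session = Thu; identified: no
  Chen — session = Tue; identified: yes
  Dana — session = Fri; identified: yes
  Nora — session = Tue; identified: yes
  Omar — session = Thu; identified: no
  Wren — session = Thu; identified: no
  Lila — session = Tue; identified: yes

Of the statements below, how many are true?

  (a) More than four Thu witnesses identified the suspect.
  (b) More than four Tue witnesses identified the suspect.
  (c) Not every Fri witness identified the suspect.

(a) Thu: |A| = 9, |A ∩ B| = 5; needs |A ∩ B| > 4 — true.
(b) Tue: |A| = 6, |A ∩ B| = 5; needs |A ∩ B| > 4 — true.
(c) Fri: |A| = 5, |A ∩ B| = 4; needs A ⊄ B (|A ∖ B| ≥ 1) — true.

3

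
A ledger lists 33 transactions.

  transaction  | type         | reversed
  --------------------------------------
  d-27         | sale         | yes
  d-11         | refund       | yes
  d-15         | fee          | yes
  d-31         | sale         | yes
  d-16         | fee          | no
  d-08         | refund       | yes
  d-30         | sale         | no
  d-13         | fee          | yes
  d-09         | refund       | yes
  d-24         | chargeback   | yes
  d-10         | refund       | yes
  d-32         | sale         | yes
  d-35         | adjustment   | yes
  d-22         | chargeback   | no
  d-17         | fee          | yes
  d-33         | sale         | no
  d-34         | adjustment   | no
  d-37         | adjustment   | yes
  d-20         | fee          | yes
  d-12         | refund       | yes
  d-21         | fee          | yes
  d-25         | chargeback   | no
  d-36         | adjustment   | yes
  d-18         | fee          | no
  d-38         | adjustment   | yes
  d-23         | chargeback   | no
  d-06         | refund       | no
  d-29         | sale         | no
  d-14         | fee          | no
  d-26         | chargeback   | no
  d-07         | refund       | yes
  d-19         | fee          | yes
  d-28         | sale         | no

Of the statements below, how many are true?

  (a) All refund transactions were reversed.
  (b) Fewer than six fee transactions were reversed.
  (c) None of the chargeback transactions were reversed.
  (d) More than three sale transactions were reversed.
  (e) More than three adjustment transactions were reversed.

(a) refund: |A| = 7, |A ∩ B| = 6; needs A ⊆ B, i.e. every element of A is in B (|A ∖ B| = 0) — false.
(b) fee: |A| = 9, |A ∩ B| = 6; needs |A ∩ B| < 6 — false.
(c) chargeback: |A| = 5, |A ∩ B| = 1; needs A ∩ B = ∅ (|A ∩ B| = 0) — false.
(d) sale: |A| = 7, |A ∩ B| = 3; needs |A ∩ B| > 3 — false.
(e) adjustment: |A| = 5, |A ∩ B| = 4; needs |A ∩ B| > 3 — true.

1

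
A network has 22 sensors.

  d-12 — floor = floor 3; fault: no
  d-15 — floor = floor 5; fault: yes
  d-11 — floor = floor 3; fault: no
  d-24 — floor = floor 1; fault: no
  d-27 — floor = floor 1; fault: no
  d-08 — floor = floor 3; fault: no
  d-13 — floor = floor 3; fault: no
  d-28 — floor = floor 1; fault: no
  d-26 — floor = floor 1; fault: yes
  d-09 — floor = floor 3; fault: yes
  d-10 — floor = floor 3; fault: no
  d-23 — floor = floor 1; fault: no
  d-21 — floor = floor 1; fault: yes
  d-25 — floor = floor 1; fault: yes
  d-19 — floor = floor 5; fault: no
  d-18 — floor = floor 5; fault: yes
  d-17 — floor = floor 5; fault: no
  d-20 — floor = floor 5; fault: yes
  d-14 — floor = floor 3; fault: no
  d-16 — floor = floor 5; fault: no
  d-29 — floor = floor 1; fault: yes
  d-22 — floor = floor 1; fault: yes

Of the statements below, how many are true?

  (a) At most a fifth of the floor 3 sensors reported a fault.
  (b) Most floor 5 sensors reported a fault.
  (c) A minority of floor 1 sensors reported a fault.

1

(a) floor 3: |A| = 7, |A ∩ B| = 1; needs |A ∩ B| / |A| ≤ 1/5 — true.
(b) floor 5: |A| = 6, |A ∩ B| = 3; needs |A ∩ B| > |A ∖ B| — false.
(c) floor 1: |A| = 9, |A ∩ B| = 5; needs |A ∩ B| < |A ∖ B| — false.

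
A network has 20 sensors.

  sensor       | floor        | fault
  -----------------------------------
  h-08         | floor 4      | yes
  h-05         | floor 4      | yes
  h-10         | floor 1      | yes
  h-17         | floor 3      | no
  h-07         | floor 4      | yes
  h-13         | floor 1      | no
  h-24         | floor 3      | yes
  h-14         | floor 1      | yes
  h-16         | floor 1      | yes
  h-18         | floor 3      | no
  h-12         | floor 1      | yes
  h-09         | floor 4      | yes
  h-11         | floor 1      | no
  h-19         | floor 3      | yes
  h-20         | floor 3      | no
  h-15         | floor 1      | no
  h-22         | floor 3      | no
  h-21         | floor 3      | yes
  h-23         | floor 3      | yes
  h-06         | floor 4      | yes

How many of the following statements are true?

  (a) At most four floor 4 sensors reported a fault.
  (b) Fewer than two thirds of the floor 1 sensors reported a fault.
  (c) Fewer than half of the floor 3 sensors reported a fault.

(a) floor 4: |A| = 5, |A ∩ B| = 5; needs |A ∩ B| ≤ 4 — false.
(b) floor 1: |A| = 7, |A ∩ B| = 4; needs |A ∩ B| / |A| < 2/3 — true.
(c) floor 3: |A| = 8, |A ∩ B| = 4; needs |A ∩ B| < |A ∖ B| — false.

1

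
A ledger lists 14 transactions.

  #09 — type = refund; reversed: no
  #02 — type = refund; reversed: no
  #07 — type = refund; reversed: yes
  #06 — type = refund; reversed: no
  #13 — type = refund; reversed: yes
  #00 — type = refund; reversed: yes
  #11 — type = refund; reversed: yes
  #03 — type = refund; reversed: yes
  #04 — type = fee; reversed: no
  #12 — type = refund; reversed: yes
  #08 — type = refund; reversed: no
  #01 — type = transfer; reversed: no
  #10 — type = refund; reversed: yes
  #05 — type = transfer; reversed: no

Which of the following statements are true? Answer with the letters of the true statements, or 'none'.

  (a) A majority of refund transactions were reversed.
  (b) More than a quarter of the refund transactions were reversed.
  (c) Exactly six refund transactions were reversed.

(a), (b)

|A| = 11, |A ∩ B| = 7, |A ∖ B| = 4.
(a) |A ∩ B| > |A ∖ B|: holds.
(b) |A ∩ B| / |A| > 1/4: holds.
(c) |A ∩ B| = 6: fails.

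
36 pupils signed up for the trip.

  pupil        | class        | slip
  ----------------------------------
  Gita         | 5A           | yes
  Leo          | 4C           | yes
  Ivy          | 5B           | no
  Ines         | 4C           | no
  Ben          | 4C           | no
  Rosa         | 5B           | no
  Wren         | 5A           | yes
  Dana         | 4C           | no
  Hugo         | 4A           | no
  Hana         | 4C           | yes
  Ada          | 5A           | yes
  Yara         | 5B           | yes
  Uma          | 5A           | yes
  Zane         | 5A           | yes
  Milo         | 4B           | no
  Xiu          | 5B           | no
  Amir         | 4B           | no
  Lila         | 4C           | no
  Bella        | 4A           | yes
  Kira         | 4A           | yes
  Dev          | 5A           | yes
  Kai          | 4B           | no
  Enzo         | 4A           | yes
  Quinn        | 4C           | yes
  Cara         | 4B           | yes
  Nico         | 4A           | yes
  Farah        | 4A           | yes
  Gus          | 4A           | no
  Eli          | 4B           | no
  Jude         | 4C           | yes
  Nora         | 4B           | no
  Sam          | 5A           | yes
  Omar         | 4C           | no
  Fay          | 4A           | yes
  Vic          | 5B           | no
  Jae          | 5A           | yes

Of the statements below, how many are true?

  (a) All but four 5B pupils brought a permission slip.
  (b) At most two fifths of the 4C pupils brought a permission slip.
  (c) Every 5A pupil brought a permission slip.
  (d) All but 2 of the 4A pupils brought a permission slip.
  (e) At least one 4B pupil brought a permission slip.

4

(a) 5B: |A| = 5, |A ∩ B| = 1; needs |A ∖ B| = 4 — true.
(b) 4C: |A| = 9, |A ∩ B| = 4; needs |A ∩ B| / |A| ≤ 2/5 — false.
(c) 5A: |A| = 8, |A ∩ B| = 8; needs A ⊆ B, i.e. every element of A is in B (|A ∖ B| = 0) — true.
(d) 4A: |A| = 8, |A ∩ B| = 6; needs |A ∖ B| = 2 — true.
(e) 4B: |A| = 6, |A ∩ B| = 1; needs A ∩ B ≠ ∅ (|A ∩ B| ≥ 1) — true.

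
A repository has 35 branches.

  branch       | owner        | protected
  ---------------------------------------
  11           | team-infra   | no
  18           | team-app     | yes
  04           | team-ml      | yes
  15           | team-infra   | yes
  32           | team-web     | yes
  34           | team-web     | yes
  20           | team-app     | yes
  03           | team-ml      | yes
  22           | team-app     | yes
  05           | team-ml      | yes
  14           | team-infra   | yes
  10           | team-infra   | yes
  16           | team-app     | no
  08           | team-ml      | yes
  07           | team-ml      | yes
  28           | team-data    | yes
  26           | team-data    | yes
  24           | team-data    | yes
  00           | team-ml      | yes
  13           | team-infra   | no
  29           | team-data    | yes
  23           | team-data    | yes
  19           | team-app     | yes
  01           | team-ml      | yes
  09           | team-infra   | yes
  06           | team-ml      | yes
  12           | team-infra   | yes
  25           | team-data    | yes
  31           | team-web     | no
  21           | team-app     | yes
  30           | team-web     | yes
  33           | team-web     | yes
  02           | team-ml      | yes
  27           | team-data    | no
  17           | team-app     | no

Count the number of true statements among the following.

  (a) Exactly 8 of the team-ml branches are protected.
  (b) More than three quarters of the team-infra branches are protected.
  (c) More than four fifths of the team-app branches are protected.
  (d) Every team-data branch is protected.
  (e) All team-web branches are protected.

(a) team-ml: |A| = 9, |A ∩ B| = 9; needs |A ∩ B| = 8 — false.
(b) team-infra: |A| = 7, |A ∩ B| = 5; needs |A ∩ B| / |A| > 3/4 — false.
(c) team-app: |A| = 7, |A ∩ B| = 5; needs |A ∩ B| / |A| > 4/5 — false.
(d) team-data: |A| = 7, |A ∩ B| = 6; needs A ⊆ B, i.e. every element of A is in B (|A ∖ B| = 0) — false.
(e) team-web: |A| = 5, |A ∩ B| = 4; needs A ⊆ B, i.e. every element of A is in B (|A ∖ B| = 0) — false.

0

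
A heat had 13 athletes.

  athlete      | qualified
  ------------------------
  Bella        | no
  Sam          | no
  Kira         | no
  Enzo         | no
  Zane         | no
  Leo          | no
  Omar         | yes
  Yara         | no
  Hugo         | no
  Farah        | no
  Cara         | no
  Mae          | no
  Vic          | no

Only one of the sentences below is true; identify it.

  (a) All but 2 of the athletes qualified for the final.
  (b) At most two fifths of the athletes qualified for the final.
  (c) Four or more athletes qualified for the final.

(b)

|A| = 13, |A ∩ B| = 1, |A ∖ B| = 12.
(a) requires |A ∖ B| = 2: false.
(b) requires |A ∩ B| / |A| ≤ 2/5: true.
(c) requires |A ∩ B| ≥ 4: false.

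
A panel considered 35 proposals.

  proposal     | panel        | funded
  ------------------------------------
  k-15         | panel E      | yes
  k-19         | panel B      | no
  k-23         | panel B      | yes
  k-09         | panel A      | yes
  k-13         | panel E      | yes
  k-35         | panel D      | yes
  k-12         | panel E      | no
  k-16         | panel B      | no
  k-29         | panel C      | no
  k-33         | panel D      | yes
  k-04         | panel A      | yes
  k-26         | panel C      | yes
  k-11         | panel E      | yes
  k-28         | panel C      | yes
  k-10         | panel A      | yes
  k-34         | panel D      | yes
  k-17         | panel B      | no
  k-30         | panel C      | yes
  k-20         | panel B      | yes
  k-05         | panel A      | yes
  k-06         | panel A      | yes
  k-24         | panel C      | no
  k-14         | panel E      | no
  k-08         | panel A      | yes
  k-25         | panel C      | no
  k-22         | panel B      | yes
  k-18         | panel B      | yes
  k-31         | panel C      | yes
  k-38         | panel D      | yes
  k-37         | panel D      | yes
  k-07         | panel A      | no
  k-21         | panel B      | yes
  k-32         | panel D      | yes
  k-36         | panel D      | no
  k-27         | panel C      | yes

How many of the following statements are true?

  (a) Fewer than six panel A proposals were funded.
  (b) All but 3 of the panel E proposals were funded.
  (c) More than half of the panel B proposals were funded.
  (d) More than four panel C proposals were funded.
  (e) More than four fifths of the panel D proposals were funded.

3

(a) panel A: |A| = 7, |A ∩ B| = 6; needs |A ∩ B| < 6 — false.
(b) panel E: |A| = 5, |A ∩ B| = 3; needs |A ∖ B| = 3 — false.
(c) panel B: |A| = 8, |A ∩ B| = 5; needs |A ∩ B| > |A ∖ B| — true.
(d) panel C: |A| = 8, |A ∩ B| = 5; needs |A ∩ B| > 4 — true.
(e) panel D: |A| = 7, |A ∩ B| = 6; needs |A ∩ B| / |A| > 4/5 — true.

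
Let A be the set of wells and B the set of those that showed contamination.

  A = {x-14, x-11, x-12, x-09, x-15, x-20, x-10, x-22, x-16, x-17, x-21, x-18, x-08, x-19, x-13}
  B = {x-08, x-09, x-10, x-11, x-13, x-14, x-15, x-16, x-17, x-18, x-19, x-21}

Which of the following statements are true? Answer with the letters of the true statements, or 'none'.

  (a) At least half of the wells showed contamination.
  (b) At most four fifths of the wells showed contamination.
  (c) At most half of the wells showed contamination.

(a), (b)

|A| = 15, |A ∩ B| = 12, |A ∖ B| = 3.
(a) |A ∩ B| ≥ |A ∖ B|: holds.
(b) |A ∩ B| / |A| ≤ 4/5: holds.
(c) |A ∩ B| ≤ |A ∖ B|: fails.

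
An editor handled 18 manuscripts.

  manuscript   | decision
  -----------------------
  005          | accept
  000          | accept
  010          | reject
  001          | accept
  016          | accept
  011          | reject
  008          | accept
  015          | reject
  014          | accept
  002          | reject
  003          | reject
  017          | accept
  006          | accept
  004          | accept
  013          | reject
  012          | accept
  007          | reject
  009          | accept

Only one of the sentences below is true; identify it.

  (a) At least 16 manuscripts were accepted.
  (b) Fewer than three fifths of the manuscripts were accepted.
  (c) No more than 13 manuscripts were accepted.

(c)

|A| = 18, |A ∩ B| = 11, |A ∖ B| = 7.
(a) requires |A ∩ B| ≥ 16: false.
(b) requires |A ∩ B| / |A| < 3/5: false.
(c) requires |A ∩ B| ≤ 13: true.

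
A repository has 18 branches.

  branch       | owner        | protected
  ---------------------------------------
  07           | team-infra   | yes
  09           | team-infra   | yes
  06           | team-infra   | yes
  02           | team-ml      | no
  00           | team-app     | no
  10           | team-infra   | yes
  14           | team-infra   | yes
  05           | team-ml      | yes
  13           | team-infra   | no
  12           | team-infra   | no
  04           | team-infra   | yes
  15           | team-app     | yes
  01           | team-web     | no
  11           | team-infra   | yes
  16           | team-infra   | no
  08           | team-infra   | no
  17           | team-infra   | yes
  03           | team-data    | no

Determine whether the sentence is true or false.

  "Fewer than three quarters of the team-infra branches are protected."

True

Truth condition: |A ∩ B| / |A| < 3/4.
A (the restrictor) = {07, 09, 06, 10, 14, 13, 12, 04, 11, 16, 08, 17}, |A| = 12.
A ∩ B = {07, 09, 06, 10, 14, 04, 11, 17}, so |A ∩ B| = 8.
A ∖ B = {13, 12, 16, 08}, so |A ∖ B| = 4.
|A ∩ B|/|A| = 8/12, so the statement is true.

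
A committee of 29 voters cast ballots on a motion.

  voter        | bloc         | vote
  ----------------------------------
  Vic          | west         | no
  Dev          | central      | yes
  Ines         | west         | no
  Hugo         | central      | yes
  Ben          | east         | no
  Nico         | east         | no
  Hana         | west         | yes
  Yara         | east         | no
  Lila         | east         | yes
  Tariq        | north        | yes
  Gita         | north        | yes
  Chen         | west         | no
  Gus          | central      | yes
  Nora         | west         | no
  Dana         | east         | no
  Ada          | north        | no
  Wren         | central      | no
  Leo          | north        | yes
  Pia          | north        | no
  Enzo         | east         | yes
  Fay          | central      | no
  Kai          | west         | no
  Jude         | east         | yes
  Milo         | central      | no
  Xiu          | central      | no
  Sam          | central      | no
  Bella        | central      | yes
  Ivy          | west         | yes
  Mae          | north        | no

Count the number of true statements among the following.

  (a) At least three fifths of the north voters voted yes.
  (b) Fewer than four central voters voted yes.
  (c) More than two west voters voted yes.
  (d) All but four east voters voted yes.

1

(a) north: |A| = 6, |A ∩ B| = 3; needs |A ∩ B| / |A| ≥ 3/5 — false.
(b) central: |A| = 9, |A ∩ B| = 4; needs |A ∩ B| < 4 — false.
(c) west: |A| = 7, |A ∩ B| = 2; needs |A ∩ B| > 2 — false.
(d) east: |A| = 7, |A ∩ B| = 3; needs |A ∖ B| = 4 — true.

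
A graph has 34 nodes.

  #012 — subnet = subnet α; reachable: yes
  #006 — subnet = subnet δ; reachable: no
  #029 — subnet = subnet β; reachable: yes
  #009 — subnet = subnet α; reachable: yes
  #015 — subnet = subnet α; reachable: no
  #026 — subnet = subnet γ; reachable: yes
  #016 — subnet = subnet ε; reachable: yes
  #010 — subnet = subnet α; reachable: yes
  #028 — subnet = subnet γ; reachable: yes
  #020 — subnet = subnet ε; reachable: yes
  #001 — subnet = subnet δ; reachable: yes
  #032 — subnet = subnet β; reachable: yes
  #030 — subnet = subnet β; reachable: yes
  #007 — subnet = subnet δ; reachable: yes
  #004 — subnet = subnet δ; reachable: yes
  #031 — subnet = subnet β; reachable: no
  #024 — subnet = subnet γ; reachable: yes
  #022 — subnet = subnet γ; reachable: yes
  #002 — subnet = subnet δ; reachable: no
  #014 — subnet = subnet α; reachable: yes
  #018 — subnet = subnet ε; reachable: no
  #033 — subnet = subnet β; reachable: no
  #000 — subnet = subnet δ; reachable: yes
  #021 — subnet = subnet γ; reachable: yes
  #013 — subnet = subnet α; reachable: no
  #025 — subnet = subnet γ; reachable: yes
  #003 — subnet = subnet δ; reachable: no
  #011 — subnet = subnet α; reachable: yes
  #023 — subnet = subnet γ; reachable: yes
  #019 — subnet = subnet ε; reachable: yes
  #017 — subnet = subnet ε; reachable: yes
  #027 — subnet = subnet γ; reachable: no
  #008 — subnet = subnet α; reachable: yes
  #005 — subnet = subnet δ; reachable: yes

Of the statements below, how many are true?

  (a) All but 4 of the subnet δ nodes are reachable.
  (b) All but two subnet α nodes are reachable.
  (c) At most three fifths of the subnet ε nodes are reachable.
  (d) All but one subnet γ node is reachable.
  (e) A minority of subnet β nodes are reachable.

(a) subnet δ: |A| = 8, |A ∩ B| = 5; needs |A ∖ B| = 4 — false.
(b) subnet α: |A| = 8, |A ∩ B| = 6; needs |A ∖ B| = 2 — true.
(c) subnet ε: |A| = 5, |A ∩ B| = 4; needs |A ∩ B| / |A| ≤ 3/5 — false.
(d) subnet γ: |A| = 8, |A ∩ B| = 7; needs |A ∖ B| = 1 — true.
(e) subnet β: |A| = 5, |A ∩ B| = 3; needs |A ∩ B| < |A ∖ B| — false.

2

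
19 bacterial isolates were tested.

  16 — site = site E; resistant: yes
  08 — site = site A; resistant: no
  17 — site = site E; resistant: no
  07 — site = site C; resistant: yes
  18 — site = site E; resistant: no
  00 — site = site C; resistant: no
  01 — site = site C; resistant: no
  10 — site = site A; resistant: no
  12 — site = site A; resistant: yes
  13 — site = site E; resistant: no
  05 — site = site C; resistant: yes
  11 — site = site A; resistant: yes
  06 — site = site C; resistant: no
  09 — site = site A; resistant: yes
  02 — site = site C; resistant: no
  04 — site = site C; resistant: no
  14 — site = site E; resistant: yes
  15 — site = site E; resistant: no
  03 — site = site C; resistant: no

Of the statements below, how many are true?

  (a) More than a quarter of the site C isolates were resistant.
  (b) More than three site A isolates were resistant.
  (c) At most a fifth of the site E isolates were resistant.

(a) site C: |A| = 8, |A ∩ B| = 2; needs |A ∩ B| / |A| > 1/4 — false.
(b) site A: |A| = 5, |A ∩ B| = 3; needs |A ∩ B| > 3 — false.
(c) site E: |A| = 6, |A ∩ B| = 2; needs |A ∩ B| / |A| ≤ 1/5 — false.

0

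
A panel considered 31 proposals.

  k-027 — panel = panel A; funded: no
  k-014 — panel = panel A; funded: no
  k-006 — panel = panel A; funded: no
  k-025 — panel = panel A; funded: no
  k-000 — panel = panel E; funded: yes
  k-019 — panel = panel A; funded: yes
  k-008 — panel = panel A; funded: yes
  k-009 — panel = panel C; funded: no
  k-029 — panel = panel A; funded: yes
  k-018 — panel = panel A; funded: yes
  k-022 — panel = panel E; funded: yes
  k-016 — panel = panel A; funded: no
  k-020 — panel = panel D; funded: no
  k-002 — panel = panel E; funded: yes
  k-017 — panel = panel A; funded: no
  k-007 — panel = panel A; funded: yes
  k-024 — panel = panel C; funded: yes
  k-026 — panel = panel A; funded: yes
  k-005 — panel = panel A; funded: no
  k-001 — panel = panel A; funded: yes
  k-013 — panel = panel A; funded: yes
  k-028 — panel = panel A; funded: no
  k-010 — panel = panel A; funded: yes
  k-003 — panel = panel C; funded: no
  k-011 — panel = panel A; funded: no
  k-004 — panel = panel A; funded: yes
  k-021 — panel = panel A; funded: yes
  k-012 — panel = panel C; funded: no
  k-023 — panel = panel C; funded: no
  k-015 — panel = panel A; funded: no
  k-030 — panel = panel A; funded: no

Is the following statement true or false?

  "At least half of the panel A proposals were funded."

'At least half of the panel A proposals were funded' holds iff |A ∩ B| ≥ |A ∖ B|.
|A| = 22, |A ∩ B| = 11, |A ∖ B| = 11.
11 = 11, so the statement is true.

True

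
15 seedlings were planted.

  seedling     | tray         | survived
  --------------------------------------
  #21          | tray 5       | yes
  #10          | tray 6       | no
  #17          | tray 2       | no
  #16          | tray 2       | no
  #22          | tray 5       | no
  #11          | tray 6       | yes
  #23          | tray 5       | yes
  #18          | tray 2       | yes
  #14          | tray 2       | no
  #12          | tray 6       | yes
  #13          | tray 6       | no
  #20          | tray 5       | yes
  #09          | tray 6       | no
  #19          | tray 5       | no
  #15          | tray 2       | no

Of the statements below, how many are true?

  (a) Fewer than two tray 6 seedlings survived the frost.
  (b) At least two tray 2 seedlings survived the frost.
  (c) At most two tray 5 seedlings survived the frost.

0

(a) tray 6: |A| = 5, |A ∩ B| = 2; needs |A ∩ B| < 2 — false.
(b) tray 2: |A| = 5, |A ∩ B| = 1; needs |A ∩ B| ≥ 2 — false.
(c) tray 5: |A| = 5, |A ∩ B| = 3; needs |A ∩ B| ≤ 2 — false.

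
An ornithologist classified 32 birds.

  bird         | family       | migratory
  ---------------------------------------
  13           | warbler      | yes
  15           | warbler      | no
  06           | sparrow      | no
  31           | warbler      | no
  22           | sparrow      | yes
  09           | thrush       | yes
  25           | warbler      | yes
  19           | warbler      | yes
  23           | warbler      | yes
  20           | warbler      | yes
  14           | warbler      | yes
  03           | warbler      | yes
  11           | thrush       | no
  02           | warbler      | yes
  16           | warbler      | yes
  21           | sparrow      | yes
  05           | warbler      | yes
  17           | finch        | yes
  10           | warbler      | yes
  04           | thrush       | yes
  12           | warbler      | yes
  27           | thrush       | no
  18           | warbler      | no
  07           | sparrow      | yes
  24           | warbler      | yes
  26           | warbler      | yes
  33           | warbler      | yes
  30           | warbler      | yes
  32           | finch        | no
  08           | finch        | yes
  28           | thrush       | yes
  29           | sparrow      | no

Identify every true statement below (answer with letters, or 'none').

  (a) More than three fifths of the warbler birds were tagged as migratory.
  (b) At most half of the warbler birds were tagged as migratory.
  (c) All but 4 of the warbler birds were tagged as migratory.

(a)

|A| = 19, |A ∩ B| = 16, |A ∖ B| = 3.
(a) |A ∩ B| / |A| > 3/5: holds.
(b) |A ∩ B| ≤ |A ∖ B|: fails.
(c) |A ∖ B| = 4: fails.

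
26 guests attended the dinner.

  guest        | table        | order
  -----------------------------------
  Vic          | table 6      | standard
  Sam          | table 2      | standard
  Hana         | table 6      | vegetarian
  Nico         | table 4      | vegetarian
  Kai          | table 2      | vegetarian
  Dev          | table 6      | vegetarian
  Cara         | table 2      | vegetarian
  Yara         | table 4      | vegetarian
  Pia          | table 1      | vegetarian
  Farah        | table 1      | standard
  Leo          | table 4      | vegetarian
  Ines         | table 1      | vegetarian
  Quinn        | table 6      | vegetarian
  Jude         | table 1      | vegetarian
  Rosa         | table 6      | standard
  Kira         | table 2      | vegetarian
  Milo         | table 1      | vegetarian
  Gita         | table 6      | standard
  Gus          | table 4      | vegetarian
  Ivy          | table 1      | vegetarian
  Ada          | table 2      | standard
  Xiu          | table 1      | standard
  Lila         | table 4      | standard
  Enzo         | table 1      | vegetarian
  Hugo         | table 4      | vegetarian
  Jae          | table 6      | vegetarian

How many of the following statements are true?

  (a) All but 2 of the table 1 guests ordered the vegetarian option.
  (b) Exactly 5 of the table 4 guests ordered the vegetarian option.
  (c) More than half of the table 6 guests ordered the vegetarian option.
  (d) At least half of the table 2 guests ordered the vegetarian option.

(a) table 1: |A| = 8, |A ∩ B| = 6; needs |A ∖ B| = 2 — true.
(b) table 4: |A| = 6, |A ∩ B| = 5; needs |A ∩ B| = 5 — true.
(c) table 6: |A| = 7, |A ∩ B| = 4; needs |A ∩ B| > |A ∖ B| — true.
(d) table 2: |A| = 5, |A ∩ B| = 3; needs |A ∩ B| ≥ |A ∖ B| — true.

4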